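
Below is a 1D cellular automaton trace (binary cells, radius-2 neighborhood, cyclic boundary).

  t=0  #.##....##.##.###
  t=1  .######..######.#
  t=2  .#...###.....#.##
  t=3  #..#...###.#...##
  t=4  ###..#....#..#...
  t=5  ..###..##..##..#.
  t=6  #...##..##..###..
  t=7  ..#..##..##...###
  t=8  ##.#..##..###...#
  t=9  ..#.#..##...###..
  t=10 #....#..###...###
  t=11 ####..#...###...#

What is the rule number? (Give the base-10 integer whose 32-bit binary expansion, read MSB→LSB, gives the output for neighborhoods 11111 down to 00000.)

1608987138

  #####|.  b31=0 t=1,i=3
  ####.|#  b30=1 t=0,i=16
  ###.#|.  b29=0 t=0,i=0
  ###..|#  b28=1 t=1,i=6
  ##.##|#  b27=1 t=0,i=1
  ##.#.|#  b26=1 t=1,i=15
  ##..#|#  b25=1 t=1,i=7
  ##...|#  b24=1 t=0,i=4
  #.###|#  b23=1 t=0,i=14
  #.##.|#  b22=1 t=0,i=2
  #.#.#|#  b21=1 t=1,i=16
  #.#..|.  b20=0 t=2,i=1
  #..##|.  b19=0 t=1,i=8
  #..#.|#  b18=1 t=3,i=2
  #...#|#  b17=1 t=2,i=3
  #....|#  b16=1 t=0,i=5
  .####|.  b15=0 t=0,i=15
  .###.|.  b14=0 t=2,i=6
  .##.#|#  b13=1 t=0,i=9
  .##..|#  b12=1 t=0,i=3
  .#.##|.  b11=0 t=1,i=0
  .#.#.|.  b10=0 t=9,i=3
  .#..#|#  b9=1 t=4,i=11
  .#...|.  b8=0 t=2,i=2
  ..###|.  b7=0 t=1,i=9
  ..##.|.  b6=0 t=0,i=8
  ..#.#|.  b5=0 t=2,i=13
  ..#..|.  b4=0 t=3,i=3
  ...##|.  b3=0 t=0,i=7
  ...#.|.  b2=0 t=2,i=12
  ....#|#  b1=1 t=0,i=6
  .....|.  b0=0 t=2,i=10
  bits 01011111111001110011001000000010 = 1608987138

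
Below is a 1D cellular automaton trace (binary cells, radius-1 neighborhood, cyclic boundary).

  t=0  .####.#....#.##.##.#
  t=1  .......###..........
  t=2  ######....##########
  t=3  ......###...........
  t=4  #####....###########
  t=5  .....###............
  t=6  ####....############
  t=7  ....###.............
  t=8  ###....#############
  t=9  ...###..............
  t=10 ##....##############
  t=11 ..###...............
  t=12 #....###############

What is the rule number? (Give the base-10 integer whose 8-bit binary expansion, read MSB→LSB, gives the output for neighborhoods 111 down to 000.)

  ###|.  b7=0 t=0,i=2
  ##.|.  b6=0 t=0,i=4
  #.#|.  b5=0 t=0,i=0
  #..|#  b4=1 t=0,i=7
  .##|.  b3=0 t=0,i=1
  .#.|.  b2=0 t=0,i=6
  ..#|.  b1=0 t=0,i=10
  ...|#  b0=1 t=0,i=8
  bits 00010001 = 17

17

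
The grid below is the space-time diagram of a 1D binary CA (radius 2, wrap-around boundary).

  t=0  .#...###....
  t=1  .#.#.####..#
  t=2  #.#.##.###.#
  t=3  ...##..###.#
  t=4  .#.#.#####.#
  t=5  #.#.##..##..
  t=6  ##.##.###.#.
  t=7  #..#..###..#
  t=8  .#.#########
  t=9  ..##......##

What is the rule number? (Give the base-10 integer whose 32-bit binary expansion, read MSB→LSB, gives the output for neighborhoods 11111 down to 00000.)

  ##### -> .   bit 31 = 0  t=4,i=7
  ####. -> #   bit 30 = 1  t=1,i=7
  ###.# -> #   bit 29 = 1  t=2,i=9
  ###.. -> #   bit 28 = 1  t=0,i=7
  ##.## -> .   bit 27 = 0  t=2,i=6
  ##.#. -> .   bit 26 = 0  t=2,i=1
  ##..# -> #   bit 25 = 1  t=1,i=9
  ##... -> #   bit 24 = 1  t=0,i=8
  #.### -> #   bit 23 = 1  t=1,i=5
  #.##. -> #   bit 22 = 1  t=2,i=4
  #.#.# -> .   bit 21 = 0  t=1,i=1
  #.#.. -> #   bit 20 = 1  t=3,i=11
  #..## -> #   bit 19 = 1  t=3,i=6
  #..#. -> .   bit 18 = 0  t=1,i=10
  #...# -> #   bit 17 = 1  t=0,i=3
  #.... -> .   bit 16 = 0  t=0,i=9
  .#### -> .   bit 15 = 0  t=1,i=6
  .###. -> #   bit 14 = 1  t=0,i=6
  .##.# -> .   bit 13 = 0  t=2,i=0
  .##.. -> .   bit 12 = 0  t=3,i=4
  .#.## -> #   bit 11 = 1  t=1,i=4
  .#.#. -> #   bit 10 = 1  t=1,i=0
  .#..# -> #   bit 9 = 1  t=7,i=4
  .#... -> .   bit 8 = 0  t=0,i=2
  ..### -> #   bit 7 = 1  t=0,i=5
  ..##. -> #   bit 6 = 1  t=3,i=3
  ..#.# -> #   bit 5 = 1  t=1,i=11
  ..#.. -> #   bit 4 = 1  t=0,i=1
  ...## -> .   bit 3 = 0  t=0,i=4
  ...#. -> .   bit 2 = 0  t=0,i=0
  ....# -> #   bit 1 = 1  t=0,i=11
  ..... -> .   bit 0 = 0  t=0,i=10
  bits 01110011110110100100111011110010 = 1943686898

1943686898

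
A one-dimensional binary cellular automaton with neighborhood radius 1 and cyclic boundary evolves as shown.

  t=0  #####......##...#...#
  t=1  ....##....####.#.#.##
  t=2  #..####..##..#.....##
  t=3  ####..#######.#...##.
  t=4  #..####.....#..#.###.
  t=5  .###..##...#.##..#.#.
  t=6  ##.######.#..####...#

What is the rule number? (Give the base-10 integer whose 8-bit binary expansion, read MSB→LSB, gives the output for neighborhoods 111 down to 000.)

90

  ###|.  b7=0 t=0,i=0
  ##.|#  b6=1 t=0,i=4
  #.#|.  b5=0 t=1,i=14
  #..|#  b4=1 t=0,i=5
  .##|#  b3=1 t=0,i=11
  .#.|.  b2=0 t=0,i=16
  ..#|#  b1=1 t=0,i=10
  ...|.  b0=0 t=0,i=6
  bits 01011010 = 90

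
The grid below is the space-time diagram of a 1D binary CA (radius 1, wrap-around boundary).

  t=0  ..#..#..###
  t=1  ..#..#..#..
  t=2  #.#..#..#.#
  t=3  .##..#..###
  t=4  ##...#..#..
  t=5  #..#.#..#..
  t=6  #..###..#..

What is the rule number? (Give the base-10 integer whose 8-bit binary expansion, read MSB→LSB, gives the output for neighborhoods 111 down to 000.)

  ### -> .   bit 7 = 0  t=0,i=9
  ##. -> .   bit 6 = 0  t=0,i=10
  #.# -> #   bit 5 = 1  t=2,i=1
  #.. -> .   bit 4 = 0  t=0,i=0
  .## -> #   bit 3 = 1  t=0,i=8
  .#. -> #   bit 2 = 1  t=0,i=2
  ..# -> .   bit 1 = 0  t=0,i=1
  ... -> #   bit 0 = 1  t=1,i=0
  bits 00101101 = 45

45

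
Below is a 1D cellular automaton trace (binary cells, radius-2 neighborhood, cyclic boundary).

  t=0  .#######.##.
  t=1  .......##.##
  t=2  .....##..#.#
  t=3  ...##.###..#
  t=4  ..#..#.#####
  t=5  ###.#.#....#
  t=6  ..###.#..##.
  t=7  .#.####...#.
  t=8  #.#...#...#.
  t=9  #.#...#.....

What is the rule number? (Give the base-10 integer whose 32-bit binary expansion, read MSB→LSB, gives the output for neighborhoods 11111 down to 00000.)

1043617818

  [31] ##### => .  t=0,i=3
  [30] ####. => .  t=0,i=6
  [29] ###.# => #  t=0,i=7
  [28] ###.. => #  t=3,i=8
  [27] ##.## => #  t=0,i=8
  [26] ##.#. => #  t=5,i=3
  [25] ##..# => #  t=0,i=11
  [24] ##... => .  t=1,i=0
  [23] #.### => .  t=3,i=6
  [22] #.##. => .  t=0,i=9
  [21] #.#.# => #  t=5,i=4
  [20] #.#.. => #  t=2,i=11
  [19] #..## => .  t=0,i=0
  [18] #..#. => #  t=2,i=8
  [17] #...# => .  t=3,i=1
  [16] #.... => .  t=1,i=1
  [15] .#### => .  t=0,i=2
  [14] .###. => #  t=3,i=7
  [13] .##.# => .  t=1,i=8
  [12] .##.. => #  t=0,i=10
  [11] .#.## => #  t=4,i=6
  [10] .#.#. => .  t=2,i=10
  [9] .#..# => .  t=4,i=3
  [8] .#... => .  t=2,i=0
  [7] ..### => .  t=0,i=1
  [6] ..##. => .  t=1,i=7
  [5] ..#.# => .  t=2,i=9
  [4] ..#.. => #  t=3,i=11
  [3] ...## => #  t=1,i=6
  [2] ...#. => .  t=7,i=9
  [1] ....# => #  t=1,i=5
  [0] ..... => .  t=1,i=2
  bits 00111110001101000101100000011010 = 1043617818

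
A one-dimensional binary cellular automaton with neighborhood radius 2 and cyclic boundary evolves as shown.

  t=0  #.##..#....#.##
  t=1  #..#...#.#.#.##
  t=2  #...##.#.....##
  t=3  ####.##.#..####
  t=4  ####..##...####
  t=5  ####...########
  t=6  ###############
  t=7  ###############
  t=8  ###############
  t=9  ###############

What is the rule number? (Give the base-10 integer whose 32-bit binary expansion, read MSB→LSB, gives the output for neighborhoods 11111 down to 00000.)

4118999466

  nb #####: next=#  (t=3,i=0, bit31=1)
  nb ####.: next=#  (t=3,i=2, bit30=1)
  nb ###.#: next=#  (t=0,i=0, bit29=1)
  nb ###..: next=#  (t=1,i=0, bit28=1)
  nb ##.##: next=.  (t=0,i=1, bit27=0)
  nb ##.#.: next=#  (t=2,i=6, bit26=1)
  nb ##..#: next=.  (t=0,i=4, bit25=0)
  nb ##...: next=#  (t=2,i=1, bit24=1)
  nb #.###: next=#  (t=0,i=13, bit23=1)
  nb #.##.: next=.  (t=0,i=2, bit22=0)
  nb #.#.#: next=.  (t=1,i=9, bit21=0)
  nb #.#..: next=.  (t=2,i=7, bit20=0)
  nb #..##: next=.  (t=3,i=10, bit19=0)
  nb #..#.: next=.  (t=0,i=5, bit18=0)
  nb #...#: next=#  (t=1,i=5, bit17=1)
  nb #....: next=.  (t=0,i=8, bit16=0)
  nb .####: next=#  (t=3,i=12, bit15=1)
  nb .###.: next=#  (t=0,i=14, bit14=1)
  nb .##.#: next=#  (t=2,i=5, bit13=1)
  nb .##..: next=#  (t=0,i=3, bit12=1)
  nb .#.##: next=.  (t=0,i=12, bit11=0)
  nb .#.#.: next=.  (t=1,i=8, bit10=0)
  nb .#..#: next=.  (t=3,i=9, bit9=0)
  nb .#...: next=#  (t=0,i=7, bit8=1)
  nb ..###: next=#  (t=2,i=13, bit7=1)
  nb ..##.: next=.  (t=2,i=4, bit6=0)
  nb ..#.#: next=#  (t=0,i=11, bit5=1)
  nb ..#..: next=.  (t=0,i=6, bit4=0)
  nb ...##: next=#  (t=2,i=3, bit3=1)
  nb ...#.: next=.  (t=0,i=10, bit2=0)
  nb ....#: next=#  (t=0,i=9, bit1=1)
  nb .....: next=.  (t=2,i=10, bit0=0)
  bits 11110101100000101111000110101010 = 4118999466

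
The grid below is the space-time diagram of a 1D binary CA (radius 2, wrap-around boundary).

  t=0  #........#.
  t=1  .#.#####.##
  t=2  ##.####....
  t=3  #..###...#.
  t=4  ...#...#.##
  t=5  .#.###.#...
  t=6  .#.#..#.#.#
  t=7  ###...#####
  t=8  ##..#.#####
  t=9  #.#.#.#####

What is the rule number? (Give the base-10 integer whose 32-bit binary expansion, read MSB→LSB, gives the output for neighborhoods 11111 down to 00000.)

3332539891

  nb #####: next=#  (t=1,i=5, bit31=1)
  nb ####.: next=#  (t=1,i=6, bit30=1)
  nb ###.#: next=.  (t=1,i=7, bit29=0)
  nb ###..: next=.  (t=2,i=6, bit28=0)
  nb ##.##: next=.  (t=1,i=8, bit27=0)
  nb ##.#.: next=#  (t=1,i=0, bit26=1)
  nb ##..#: next=#  (t=8,i=2, bit25=1)
  nb ##...: next=.  (t=2,i=7, bit24=0)
  nb #.###: next=#  (t=1,i=3, bit23=1)
  nb #.##.: next=.  (t=1,i=9, bit22=0)
  nb #.#.#: next=#  (t=1,i=1, bit21=1)
  nb #.#..: next=.  (t=0,i=0, bit20=0)
  nb #..##: next=.  (t=3,i=2, bit19=0)
  nb #..#.: next=.  (t=6,i=5, bit18=0)
  nb #...#: next=#  (t=3,i=7, bit17=1)
  nb #....: next=.  (t=0,i=2, bit16=0)
  nb .####: next=#  (t=1,i=4, bit15=1)
  nb .###.: next=.  (t=3,i=4, bit14=0)
  nb .##.#: next=.  (t=1,i=10, bit13=0)
  nb .##..: next=.  (t=4,i=10, bit12=0)
  nb .#.##: next=.  (t=1,i=2, bit11=0)
  nb .#.#.: next=#  (t=0,i=10, bit10=1)
  nb .#..#: next=.  (t=3,i=1, bit9=0)
  nb .#...: next=#  (t=0,i=1, bit8=1)
  nb ..###: next=#  (t=3,i=3, bit7=1)
  nb ..##.: next=#  (t=2,i=0, bit6=1)
  nb ..#.#: next=#  (t=0,i=9, bit5=1)
  nb ..#..: next=#  (t=4,i=3, bit4=1)
  nb ...##: next=.  (t=2,i=10, bit3=0)
  nb ...#.: next=.  (t=0,i=8, bit2=0)
  nb ....#: next=#  (t=0,i=7, bit1=1)
  nb .....: next=#  (t=0,i=3, bit0=1)
  bits 11000110101000101000010111110011 = 3332539891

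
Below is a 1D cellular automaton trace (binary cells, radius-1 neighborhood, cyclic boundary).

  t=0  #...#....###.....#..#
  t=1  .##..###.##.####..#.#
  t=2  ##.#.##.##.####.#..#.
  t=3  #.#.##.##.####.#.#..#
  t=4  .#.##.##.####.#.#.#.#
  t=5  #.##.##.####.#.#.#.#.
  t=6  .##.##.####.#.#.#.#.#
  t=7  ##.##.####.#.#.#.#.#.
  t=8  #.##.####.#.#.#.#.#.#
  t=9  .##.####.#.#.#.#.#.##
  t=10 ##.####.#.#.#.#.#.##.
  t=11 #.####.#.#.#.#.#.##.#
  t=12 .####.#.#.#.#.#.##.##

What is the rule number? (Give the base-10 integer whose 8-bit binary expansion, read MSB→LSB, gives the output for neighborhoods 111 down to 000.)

185

  [7] ### => #  t=0,i=10
  [6] ##. => .  t=0,i=0
  [5] #.# => #  t=1,i=0
  [4] #.. => #  t=0,i=1
  [3] .## => #  t=0,i=9
  [2] .#. => .  t=0,i=4
  [1] ..# => .  t=0,i=3
  [0] ... => #  t=0,i=2
  bits 10111001 = 185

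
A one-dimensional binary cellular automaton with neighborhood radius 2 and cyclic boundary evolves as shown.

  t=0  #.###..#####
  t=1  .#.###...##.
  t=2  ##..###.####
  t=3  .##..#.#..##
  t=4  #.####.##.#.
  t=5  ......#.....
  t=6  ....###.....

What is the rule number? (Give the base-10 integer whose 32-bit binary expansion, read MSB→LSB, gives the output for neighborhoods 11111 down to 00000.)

  [31] ##### => #  t=0,i=9
  [30] ####. => .  t=0,i=11
  [29] ###.# => .  t=0,i=0
  [28] ###.. => #  t=0,i=4
  [27] ##.## => #  t=0,i=1
  [26] ##.#. => .  t=4,i=9
  [25] ##..# => #  t=0,i=5
  [24] ##... => #  t=1,i=6
  [23] #.### => .  t=0,i=2
  [22] #.##. => .  t=3,i=1
  [21] #.#.# => .  t=4,i=0
  [20] #.#.. => #  t=3,i=7
  [19] #..## => .  t=0,i=6
  [18] #..#. => #  t=1,i=0
  [17] #...# => .  t=1,i=7
  [16] #.... => .  t=5,i=8
  [15] .#### => .  t=0,i=8
  [14] .###. => #  t=0,i=3
  [13] .##.# => .  t=3,i=11
  [12] .##.. => #  t=1,i=10
  [11] .#.## => .  t=1,i=2
  [10] .#.#. => .  t=3,i=6
  [9] .#..# => #  t=3,i=8
  [8] .#... => .  t=5,i=7
  [7] ..### => .  t=0,i=7
  [6] ..##. => #  t=1,i=9
  [5] ..#.# => #  t=1,i=1
  [4] ..#.. => #  t=5,i=6
  [3] ...## => #  t=1,i=8
  [2] ...#. => #  t=5,i=5
  [1] ....# => #  t=5,i=4
  [0] ..... => .  t=5,i=0
  bits 10011011000101000101001001111110 = 2601800318

2601800318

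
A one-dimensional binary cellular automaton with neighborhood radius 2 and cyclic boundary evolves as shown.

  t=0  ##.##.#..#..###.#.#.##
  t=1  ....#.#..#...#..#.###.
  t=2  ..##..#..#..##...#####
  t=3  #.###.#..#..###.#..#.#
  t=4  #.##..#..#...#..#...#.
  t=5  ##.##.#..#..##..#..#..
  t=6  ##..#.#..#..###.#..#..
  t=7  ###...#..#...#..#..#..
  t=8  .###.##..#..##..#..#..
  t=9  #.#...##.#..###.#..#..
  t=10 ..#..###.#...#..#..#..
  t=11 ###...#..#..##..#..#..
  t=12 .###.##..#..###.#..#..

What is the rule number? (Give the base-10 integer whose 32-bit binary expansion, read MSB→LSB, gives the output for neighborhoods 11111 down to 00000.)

  ##### -> #   bit 31 = 1  t=2,i=19
  ####. -> .   bit 30 = 0  t=0,i=0
  ###.# -> .   bit 29 = 0  t=0,i=1
  ###.. -> #   bit 28 = 1  t=1,i=20
  ##.## -> .   bit 27 = 0  t=0,i=2
  ##.#. -> .   bit 26 = 0  t=0,i=5
  ##..# -> #   bit 25 = 1  t=2,i=0
  ##... -> #   bit 24 = 1  t=1,i=21
  #.### -> #   bit 23 = 1  t=0,i=20
  #.##. -> .   bit 22 = 0  t=0,i=3
  #.#.# -> #   bit 21 = 1  t=0,i=16
  #.#.. -> #   bit 20 = 1  t=0,i=6
  #..## -> .   bit 19 = 0  t=0,i=11
  #..#. -> .   bit 18 = 0  t=0,i=8
  #...# -> .   bit 17 = 0  t=1,i=11
  #.... -> .   bit 16 = 0  t=1,i=0
  .#### -> .   bit 15 = 0  t=0,i=21
  .###. -> #   bit 14 = 1  t=0,i=13
  .##.# -> #   bit 13 = 1  t=0,i=4
  .##.. -> #   bit 12 = 1  t=2,i=3
  .#.## -> #   bit 11 = 1  t=0,i=19
  .#.#. -> .   bit 10 = 0  t=0,i=17
  .#..# -> .   bit 9 = 0  t=0,i=7
  .#... -> .   bit 8 = 0  t=1,i=10
  ..### -> .   bit 7 = 0  t=0,i=12
  ..##. -> #   bit 6 = 1  t=2,i=2
  ..#.# -> .   bit 5 = 0  t=1,i=4
  ..#.. -> #   bit 4 = 1  t=0,i=9
  ...## -> #   bit 3 = 1  t=2,i=16
  ...#. -> #   bit 2 = 1  t=1,i=3
  ....# -> #   bit 1 = 1  t=1,i=2
  ..... -> .   bit 0 = 0  t=1,i=1
  bits 10010011101100000111100001011110 = 2477815902

2477815902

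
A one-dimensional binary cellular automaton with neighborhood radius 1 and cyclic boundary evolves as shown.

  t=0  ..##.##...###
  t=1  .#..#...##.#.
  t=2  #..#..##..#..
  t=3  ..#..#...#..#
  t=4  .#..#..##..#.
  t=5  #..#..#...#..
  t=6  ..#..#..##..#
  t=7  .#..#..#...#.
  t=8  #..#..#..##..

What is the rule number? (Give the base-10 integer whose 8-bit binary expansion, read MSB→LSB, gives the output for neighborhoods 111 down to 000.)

  [7] ### => #  t=0,i=11
  [6] ##. => .  t=0,i=3
  [5] #.# => #  t=0,i=4
  [4] #.. => .  t=0,i=0
  [3] .## => .  t=0,i=2
  [2] .#. => .  t=1,i=1
  [1] ..# => #  t=0,i=1
  [0] ... => #  t=0,i=8
  bits 10100011 = 163

163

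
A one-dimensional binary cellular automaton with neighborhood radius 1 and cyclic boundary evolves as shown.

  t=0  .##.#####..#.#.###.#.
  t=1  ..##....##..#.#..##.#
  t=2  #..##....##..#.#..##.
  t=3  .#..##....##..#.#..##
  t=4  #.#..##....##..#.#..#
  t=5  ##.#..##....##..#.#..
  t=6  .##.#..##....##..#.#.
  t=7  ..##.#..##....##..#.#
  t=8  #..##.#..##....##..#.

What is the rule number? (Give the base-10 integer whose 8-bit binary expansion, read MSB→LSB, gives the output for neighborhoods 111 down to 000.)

112

  [7] ### => .  t=0,i=5
  [6] ##. => #  t=0,i=2
  [5] #.# => #  t=0,i=3
  [4] #.. => #  t=0,i=9
  [3] .## => .  t=0,i=1
  [2] .#. => .  t=0,i=11
  [1] ..# => .  t=0,i=0
  [0] ... => .  t=1,i=5
  bits 01110000 = 112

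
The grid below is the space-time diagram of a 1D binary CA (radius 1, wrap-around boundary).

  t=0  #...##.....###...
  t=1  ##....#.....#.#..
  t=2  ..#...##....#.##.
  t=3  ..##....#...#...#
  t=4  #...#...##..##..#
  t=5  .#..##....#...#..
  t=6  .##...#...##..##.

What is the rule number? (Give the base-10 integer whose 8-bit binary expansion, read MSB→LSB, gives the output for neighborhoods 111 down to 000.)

  ### -> #   bit 7 = 1  t=0,i=12
  ##. -> .   bit 6 = 0  t=0,i=5
  #.# -> .   bit 5 = 0  t=1,i=13
  #.. -> #   bit 4 = 1  t=0,i=1
  .## -> .   bit 3 = 0  t=0,i=4
  .#. -> #   bit 2 = 1  t=0,i=0
  ..# -> .   bit 1 = 0  t=0,i=3
  ... -> .   bit 0 = 0  t=0,i=2
  bits 10010100 = 148

148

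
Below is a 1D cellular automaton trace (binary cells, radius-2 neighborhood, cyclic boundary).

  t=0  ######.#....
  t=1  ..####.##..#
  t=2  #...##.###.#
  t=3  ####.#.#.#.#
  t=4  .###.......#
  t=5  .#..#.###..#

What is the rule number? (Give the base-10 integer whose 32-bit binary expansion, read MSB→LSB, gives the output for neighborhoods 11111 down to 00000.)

  [31] ##### => #  t=0,i=2
  [30] ####. => #  t=0,i=4
  [29] ###.# => #  t=0,i=5
  [28] ###.. => .  t=4,i=3
  [27] ##.## => .  t=1,i=6
  [26] ##.#. => .  t=0,i=6
  [25] ##..# => #  t=1,i=9
  [24] ##... => #  t=2,i=1
  [23] #.### => #  t=2,i=7
  [22] #.##. => #  t=1,i=7
  [21] #.#.# => .  t=3,i=5
  [20] #.#.. => #  t=0,i=7
  [19] #..## => .  t=1,i=1
  [18] #..#. => .  t=1,i=10
  [17] #...# => #  t=2,i=2
  [16] #.... => .  t=0,i=9
  [15] .#### => .  t=0,i=1
  [14] .###. => .  t=2,i=8
  [13] .##.# => #  t=2,i=5
  [12] .##.. => #  t=1,i=8
  [11] .#.## => .  t=3,i=10
  [10] .#.#. => .  t=3,i=6
  [9] .#..# => #  t=1,i=0
  [8] .#... => #  t=0,i=8
  [7] ..### => .  t=0,i=0
  [6] ..##. => .  t=2,i=4
  [5] ..#.# => #  t=4,i=11
  [4] ..#.. => #  t=1,i=11
  [3] ...## => #  t=0,i=11
  [2] ...#. => .  t=4,i=10
  [1] ....# => .  t=0,i=10
  [0] ..... => #  t=4,i=6
  bits 11100011110100100011001100111001 = 3822203705

3822203705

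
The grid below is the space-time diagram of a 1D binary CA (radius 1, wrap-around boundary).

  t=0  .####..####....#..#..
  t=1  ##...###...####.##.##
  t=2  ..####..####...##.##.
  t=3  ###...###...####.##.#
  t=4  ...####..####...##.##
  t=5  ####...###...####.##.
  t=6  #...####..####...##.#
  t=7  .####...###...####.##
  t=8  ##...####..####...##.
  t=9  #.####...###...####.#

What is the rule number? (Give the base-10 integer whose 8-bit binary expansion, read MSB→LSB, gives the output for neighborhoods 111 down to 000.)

59

  nb ###: next=.  (t=0,i=2, bit7=0)
  nb ##.: next=.  (t=0,i=4, bit6=0)
  nb #.#: next=#  (t=1,i=15, bit5=1)
  nb #..: next=#  (t=0,i=5, bit4=1)
  nb .##: next=#  (t=0,i=1, bit3=1)
  nb .#.: next=.  (t=0,i=15, bit2=0)
  nb ..#: next=#  (t=0,i=0, bit1=1)
  nb ...: next=#  (t=0,i=12, bit0=1)
  bits 00111011 = 59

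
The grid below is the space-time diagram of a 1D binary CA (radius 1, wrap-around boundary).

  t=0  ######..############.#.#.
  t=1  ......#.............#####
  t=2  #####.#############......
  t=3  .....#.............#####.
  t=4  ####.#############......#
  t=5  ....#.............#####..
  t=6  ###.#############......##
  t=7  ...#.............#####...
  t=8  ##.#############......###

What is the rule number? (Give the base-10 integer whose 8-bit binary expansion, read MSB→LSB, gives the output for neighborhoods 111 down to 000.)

  ### -> .   bit 7 = 0  t=0,i=1
  ##. -> .   bit 6 = 0  t=0,i=5
  #.# -> #   bit 5 = 1  t=0,i=20
  #.. -> #   bit 4 = 1  t=0,i=6
  .## -> .   bit 3 = 0  t=0,i=0
  .#. -> #   bit 2 = 1  t=0,i=21
  ..# -> .   bit 1 = 0  t=0,i=7
  ... -> #   bit 0 = 1  t=1,i=1
  bits 00110101 = 53

53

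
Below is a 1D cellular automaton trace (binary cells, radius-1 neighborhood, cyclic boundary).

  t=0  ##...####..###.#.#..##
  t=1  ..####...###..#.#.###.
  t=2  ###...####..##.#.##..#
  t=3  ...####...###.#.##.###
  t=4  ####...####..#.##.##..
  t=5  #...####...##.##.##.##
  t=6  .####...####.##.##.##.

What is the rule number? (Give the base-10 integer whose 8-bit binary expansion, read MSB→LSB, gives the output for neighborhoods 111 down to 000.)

59

  ###|.  b7=0 t=0,i=0
  ##.|.  b6=0 t=0,i=1
  #.#|#  b5=1 t=0,i=14
  #..|#  b4=1 t=0,i=2
  .##|#  b3=1 t=0,i=5
  .#.|.  b2=0 t=0,i=15
  ..#|#  b1=1 t=0,i=4
  ...|#  b0=1 t=0,i=3
  bits 00111011 = 59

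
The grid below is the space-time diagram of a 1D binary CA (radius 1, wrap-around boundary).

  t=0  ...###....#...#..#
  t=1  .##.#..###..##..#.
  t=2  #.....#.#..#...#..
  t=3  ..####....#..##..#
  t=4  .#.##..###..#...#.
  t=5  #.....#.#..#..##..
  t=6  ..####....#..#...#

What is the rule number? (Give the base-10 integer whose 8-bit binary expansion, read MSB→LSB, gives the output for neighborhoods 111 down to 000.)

131

  [7] ### => #  t=0,i=4
  [6] ##. => .  t=0,i=5
  [5] #.# => .  t=1,i=3
  [4] #.. => .  t=0,i=0
  [3] .## => .  t=0,i=3
  [2] .#. => .  t=0,i=10
  [1] ..# => #  t=0,i=2
  [0] ... => #  t=0,i=1
  bits 10000011 = 131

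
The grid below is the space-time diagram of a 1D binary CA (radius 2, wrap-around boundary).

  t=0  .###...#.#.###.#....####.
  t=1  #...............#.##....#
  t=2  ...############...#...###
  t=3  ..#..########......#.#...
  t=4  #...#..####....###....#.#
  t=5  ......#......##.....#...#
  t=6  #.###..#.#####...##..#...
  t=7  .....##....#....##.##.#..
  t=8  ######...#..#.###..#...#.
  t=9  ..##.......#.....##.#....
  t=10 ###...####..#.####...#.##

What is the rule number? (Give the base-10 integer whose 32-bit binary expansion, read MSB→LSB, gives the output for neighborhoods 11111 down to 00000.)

2186019147

  #####|#  b31=1 t=2,i=5
  ####.|.  b30=0 t=0,i=22
  ###.#|.  b29=0 t=0,i=13
  ###..|.  b28=0 t=0,i=3
  ##.##|.  b27=0 t=7,i=18
  ##.#.|.  b26=0 t=0,i=14
  ##..#|#  b25=1 t=0,i=24
  ##...|.  b24=0 t=0,i=4
  #.###|.  b23=0 t=0,i=11
  #.##.|#  b22=1 t=1,i=18
  #.#.#|.  b21=0 t=0,i=9
  #.#..|.  b20=0 t=0,i=15
  #..##|#  b19=1 t=0,i=0
  #..#.|#  b18=1 t=6,i=6
  #...#|.  b17=0 t=0,i=5
  #....|.  b16=0 t=0,i=17
  .####|.  b15=0 t=0,i=21
  .###.|.  b14=0 t=0,i=2
  .##.#|.  b13=0 t=7,i=17
  .##..|.  b12=0 t=1,i=0
  .#.##|.  b11=0 t=0,i=10
  .#.#.|.  b10=0 t=0,i=8
  .#..#|.  b9=0 t=3,i=3
  .#...|#  b8=1 t=0,i=16
  ..###|.  b7=0 t=0,i=1
  ..##.|#  b6=1 t=1,i=24
  ..#.#|.  b5=0 t=0,i=7
  ..#..|.  b4=0 t=2,i=18
  ...##|#  b3=1 t=0,i=19
  ...#.|.  b2=0 t=0,i=6
  ....#|#  b1=1 t=0,i=18
  .....|#  b0=1 t=1,i=3
  bits 10000010010011000000000101001011 = 2186019147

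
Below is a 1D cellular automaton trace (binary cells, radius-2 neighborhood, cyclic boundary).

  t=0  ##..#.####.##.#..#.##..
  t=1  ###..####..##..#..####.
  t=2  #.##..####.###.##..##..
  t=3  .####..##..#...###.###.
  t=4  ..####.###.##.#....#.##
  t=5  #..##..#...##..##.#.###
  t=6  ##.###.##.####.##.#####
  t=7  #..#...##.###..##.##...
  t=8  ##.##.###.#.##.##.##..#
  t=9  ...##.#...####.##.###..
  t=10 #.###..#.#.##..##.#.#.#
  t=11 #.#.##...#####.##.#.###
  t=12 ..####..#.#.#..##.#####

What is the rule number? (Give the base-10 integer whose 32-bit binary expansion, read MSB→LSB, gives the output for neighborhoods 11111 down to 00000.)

  ##### -> .   bit 31 = 0  t=6,i=20
  ####. -> #   bit 30 = 1  t=0,i=8
  ###.# -> .   bit 29 = 0  t=0,i=9
  ###.. -> #   bit 28 = 1  t=1,i=2
  ##.## -> .   bit 27 = 0  t=0,i=10
  ##.#. -> .   bit 26 = 0  t=0,i=13
  ##..# -> #   bit 25 = 1  t=0,i=2
  ##... -> .   bit 24 = 0  t=7,i=20
  #.### -> #   bit 23 = 1  t=0,i=6
  #.##. -> #   bit 22 = 1  t=0,i=11
  #.#.# -> #   bit 21 = 1  t=5,i=18
  #.#.. -> .   bit 20 = 0  t=0,i=14
  #..## -> .   bit 19 = 0  t=0,i=22
  #..#. -> .   bit 18 = 0  t=0,i=3
  #...# -> .   bit 17 = 0  t=3,i=13
  #.... -> #   bit 16 = 1  t=4,i=16
  .#### -> #   bit 15 = 1  t=0,i=7
  .###. -> .   bit 14 = 0  t=1,i=1
  .##.# -> #   bit 13 = 1  t=0,i=12
  .##.. -> #   bit 12 = 1  t=0,i=1
  .#.## -> #   bit 11 = 1  t=0,i=5
  .#.#. -> .   bit 10 = 0  t=10,i=8
  .#..# -> #   bit 9 = 1  t=0,i=15
  .#... -> #   bit 8 = 1  t=3,i=12
  ..### -> .   bit 7 = 0  t=1,i=5
  ..##. -> #   bit 6 = 1  t=0,i=0
  ..#.# -> .   bit 5 = 0  t=0,i=4
  ..#.. -> #   bit 4 = 1  t=1,i=15
  ...## -> #   bit 3 = 1  t=3,i=14
  ...#. -> #   bit 2 = 1  t=4,i=18
  ....# -> .   bit 1 = 0  t=4,i=17
  ..... -> #   bit 0 = 1  t=9,i=0
  bits 01010010111000011011101101011101 = 1390525277

1390525277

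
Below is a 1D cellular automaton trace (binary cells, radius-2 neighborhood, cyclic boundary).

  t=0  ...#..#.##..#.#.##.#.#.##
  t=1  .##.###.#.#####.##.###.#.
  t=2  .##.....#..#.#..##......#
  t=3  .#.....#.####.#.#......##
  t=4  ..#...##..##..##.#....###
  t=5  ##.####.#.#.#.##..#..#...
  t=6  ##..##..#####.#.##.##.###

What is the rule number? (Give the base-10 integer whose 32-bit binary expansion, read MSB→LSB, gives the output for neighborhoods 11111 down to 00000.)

  nb #####: next=.  (t=1,i=12, bit31=0)
  nb ####.: next=#  (t=1,i=13, bit30=1)
  nb ###.#: next=.  (t=1,i=6, bit29=0)
  nb ###..: next=.  (t=4,i=24, bit28=0)
  nb ##.##: next=.  (t=1,i=3, bit27=0)
  nb ##.#.: next=.  (t=0,i=18, bit26=0)
  nb ##..#: next=#  (t=0,i=10, bit25=1)
  nb ##...: next=.  (t=0,i=0, bit24=0)
  nb #.###: next=.  (t=1,i=4, bit23=0)
  nb #.##.: next=#  (t=0,i=8, bit22=1)
  nb #.#.#: next=#  (t=0,i=14, bit21=1)
  nb #.#..: next=.  (t=1,i=23, bit20=0)
  nb #..##: next=.  (t=1,i=0, bit19=0)
  nb #..#.: next=#  (t=0,i=5, bit18=1)
  nb #...#: next=#  (t=0,i=1, bit17=1)
  nb #....: next=.  (t=2,i=4, bit16=0)
  nb .####: next=#  (t=1,i=11, bit15=1)
  nb .###.: next=.  (t=1,i=5, bit14=0)
  nb .##.#: next=#  (t=0,i=17, bit13=1)
  nb .##..: next=.  (t=0,i=9, bit12=0)
  nb .#.##: next=.  (t=0,i=7, bit11=0)
  nb .#.#.: next=#  (t=0,i=13, bit10=1)
  nb .#..#: next=#  (t=0,i=4, bit9=1)
  nb .#...: next=#  (t=3,i=2, bit8=1)
  nb ..###: next=.  (t=4,i=22, bit7=0)
  nb ..##.: next=#  (t=1,i=1, bit6=1)
  nb ..#.#: next=#  (t=0,i=6, bit5=1)
  nb ..#..: next=.  (t=0,i=3, bit4=0)
  nb ...##: next=#  (t=3,i=22, bit3=1)
  nb ...#.: next=#  (t=0,i=2, bit2=1)
  nb ....#: next=.  (t=2,i=6, bit1=0)
  nb .....: next=.  (t=2,i=5, bit0=0)
  bits 01000010011001101010011101101100 = 1114023788

1114023788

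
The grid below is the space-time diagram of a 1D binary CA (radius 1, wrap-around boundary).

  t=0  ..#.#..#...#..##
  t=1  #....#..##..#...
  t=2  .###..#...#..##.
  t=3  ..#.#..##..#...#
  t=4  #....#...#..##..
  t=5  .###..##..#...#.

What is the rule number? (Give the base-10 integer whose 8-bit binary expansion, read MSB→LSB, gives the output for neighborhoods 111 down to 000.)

145

  nb ###: next=#  (t=2,i=2, bit7=1)
  nb ##.: next=.  (t=0,i=15, bit6=0)
  nb #.#: next=.  (t=0,i=3, bit5=0)
  nb #..: next=#  (t=0,i=0, bit4=1)
  nb .##: next=.  (t=0,i=14, bit3=0)
  nb .#.: next=.  (t=0,i=2, bit2=0)
  nb ..#: next=.  (t=0,i=1, bit1=0)
  nb ...: next=#  (t=0,i=9, bit0=1)
  bits 10010001 = 145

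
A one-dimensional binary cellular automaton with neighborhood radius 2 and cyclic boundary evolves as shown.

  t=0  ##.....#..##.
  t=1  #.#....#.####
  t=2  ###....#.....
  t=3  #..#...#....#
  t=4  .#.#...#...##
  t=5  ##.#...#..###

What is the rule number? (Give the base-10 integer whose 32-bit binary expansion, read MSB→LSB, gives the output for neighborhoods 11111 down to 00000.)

  [31] ##### => .  t=1,i=11
  [30] ####. => .  t=1,i=12
  [29] ###.# => #  t=1,i=0
  [28] ###.. => .  t=2,i=2
  [27] ##.## => #  t=0,i=12
  [26] ##.#. => #  t=1,i=1
  [25] ##..# => #  t=3,i=1
  [24] ##... => #  t=0,i=2
  [23] #.### => .  t=1,i=9
  [22] #.##. => #  t=0,i=0
  [21] #.#.# => #  t=4,i=1
  [20] #.#.. => #  t=1,i=2
  [19] #..## => #  t=0,i=9
  [18] #..#. => .  t=3,i=2
  [17] #...# => .  t=3,i=5
  [16] #.... => .  t=0,i=3
  [15] .#### => .  t=1,i=10
  [14] .###. => .  t=2,i=1
  [13] .##.# => #  t=0,i=11
  [12] .##.. => .  t=0,i=1
  [11] .#.## => .  t=1,i=8
  [10] .#.#. => .  t=4,i=2
  [9] .#..# => .  t=0,i=8
  [8] .#... => .  t=1,i=3
  [7] ..### => #  t=2,i=0
  [6] ..##. => #  t=0,i=10
  [5] ..#.# => #  t=1,i=7
  [4] ..#.. => #  t=0,i=7
  [3] ...## => #  t=2,i=12
  [2] ...#. => .  t=0,i=6
  [1] ....# => .  t=0,i=5
  [0] ..... => .  t=0,i=4
  bits 00101111011110000010000011111000 = 796401912

796401912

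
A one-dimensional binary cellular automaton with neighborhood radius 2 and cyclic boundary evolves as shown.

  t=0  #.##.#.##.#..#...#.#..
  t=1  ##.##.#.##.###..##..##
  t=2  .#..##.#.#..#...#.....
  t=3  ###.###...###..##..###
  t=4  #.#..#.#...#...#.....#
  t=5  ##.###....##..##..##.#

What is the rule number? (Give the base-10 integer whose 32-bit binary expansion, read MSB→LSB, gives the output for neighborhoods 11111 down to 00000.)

  #####|#  b31=1 t=3,i=0
  ####.|.  b30=0 t=1,i=0
  ###.#|#  b29=1 t=1,i=1
  ###..|.  b28=0 t=1,i=13
  ##.##|.  b27=0 t=1,i=2
  ##.#.|#  b26=1 t=0,i=4
  ##..#|.  b25=0 t=1,i=14
  ##...|#  b24=1 t=3,i=7
  #.###|.  b23=0 t=1,i=11
  #.##.|.  b22=0 t=0,i=2
  #.#.#|.  b21=0 t=0,i=5
  #.#..|.  b20=0 t=0,i=10
  #..##|.  b19=0 t=1,i=15
  #..#.|#  b18=1 t=0,i=12
  #...#|.  b17=0 t=0,i=15
  #....|.  b16=0 t=2,i=18
  .####|.  b15=0 t=1,i=21
  .###.|#  b14=1 t=1,i=12
  .##.#|#  b13=1 t=0,i=3
  .##..|.  b12=0 t=1,i=17
  .#.##|#  b11=1 t=0,i=1
  .#.#.|.  b10=0 t=0,i=18
  .#..#|#  b9=1 t=0,i=11
  .#...|.  b8=0 t=0,i=14
  ..###|.  b7=0 t=1,i=20
  ..##.|#  b6=1 t=1,i=16
  ..#.#|#  b5=1 t=0,i=0
  ..#..|#  b4=1 t=0,i=13
  ...##|.  b3=0 t=3,i=9
  ...#.|#  b2=1 t=0,i=16
  ....#|#  b1=1 t=2,i=21
  .....|#  b0=1 t=2,i=19
  bits 10100101000001000110101001110111 = 2768530039

2768530039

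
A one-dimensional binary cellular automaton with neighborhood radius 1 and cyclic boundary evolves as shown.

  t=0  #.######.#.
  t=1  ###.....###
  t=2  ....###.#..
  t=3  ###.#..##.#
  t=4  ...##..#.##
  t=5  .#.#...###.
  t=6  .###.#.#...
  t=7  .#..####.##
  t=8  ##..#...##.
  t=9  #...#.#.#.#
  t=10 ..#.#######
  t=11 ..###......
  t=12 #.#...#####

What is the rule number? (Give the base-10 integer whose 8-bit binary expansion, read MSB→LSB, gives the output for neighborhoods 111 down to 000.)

  nb ###: next=.  (t=0,i=3, bit7=0)
  nb ##.: next=.  (t=0,i=7, bit6=0)
  nb #.#: next=#  (t=0,i=1, bit5=1)
  nb #..: next=.  (t=1,i=3, bit4=0)
  nb .##: next=#  (t=0,i=2, bit3=1)
  nb .#.: next=#  (t=0,i=0, bit2=1)
  nb ..#: next=.  (t=1,i=7, bit1=0)
  nb ...: next=#  (t=1,i=4, bit0=1)
  bits 00101101 = 45

45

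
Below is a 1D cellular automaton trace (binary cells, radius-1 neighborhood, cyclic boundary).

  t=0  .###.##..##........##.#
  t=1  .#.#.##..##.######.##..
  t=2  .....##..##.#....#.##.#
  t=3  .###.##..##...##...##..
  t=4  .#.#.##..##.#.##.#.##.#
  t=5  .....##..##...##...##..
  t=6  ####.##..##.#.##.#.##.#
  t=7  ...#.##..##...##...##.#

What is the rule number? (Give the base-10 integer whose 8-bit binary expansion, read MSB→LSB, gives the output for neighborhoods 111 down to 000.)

73

  ###|.  b7=0 t=0,i=2
  ##.|#  b6=1 t=0,i=3
  #.#|.  b5=0 t=0,i=0
  #..|.  b4=0 t=0,i=7
  .##|#  b3=1 t=0,i=1
  .#.|.  b2=0 t=0,i=22
  ..#|.  b1=0 t=0,i=8
  ...|#  b0=1 t=0,i=12
  bits 01001001 = 73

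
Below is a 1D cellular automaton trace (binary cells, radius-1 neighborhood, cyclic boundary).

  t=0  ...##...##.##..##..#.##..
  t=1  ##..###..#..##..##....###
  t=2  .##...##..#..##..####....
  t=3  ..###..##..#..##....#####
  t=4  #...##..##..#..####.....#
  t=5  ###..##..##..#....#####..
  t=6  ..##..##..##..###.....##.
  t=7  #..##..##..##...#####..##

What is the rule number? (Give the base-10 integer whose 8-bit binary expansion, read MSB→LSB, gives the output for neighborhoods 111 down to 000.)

  [7] ### => .  t=1,i=0
  [6] ##. => #  t=0,i=4
  [5] #.# => .  t=0,i=10
  [4] #.. => #  t=0,i=5
  [3] .## => .  t=0,i=3
  [2] .#. => .  t=0,i=19
  [1] ..# => .  t=0,i=2
  [0] ... => #  t=0,i=0
  bits 01010001 = 81

81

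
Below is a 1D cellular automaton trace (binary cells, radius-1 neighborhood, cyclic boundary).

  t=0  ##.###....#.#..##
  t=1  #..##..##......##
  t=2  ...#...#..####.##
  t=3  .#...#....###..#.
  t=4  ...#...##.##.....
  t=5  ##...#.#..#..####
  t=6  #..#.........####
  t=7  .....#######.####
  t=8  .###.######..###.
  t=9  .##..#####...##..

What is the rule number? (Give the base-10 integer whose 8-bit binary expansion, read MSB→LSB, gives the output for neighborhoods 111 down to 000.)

137

  nb ###: next=#  (t=0,i=0, bit7=1)
  nb ##.: next=.  (t=0,i=1, bit6=0)
  nb #.#: next=.  (t=0,i=2, bit5=0)
  nb #..: next=.  (t=0,i=6, bit4=0)
  nb .##: next=#  (t=0,i=3, bit3=1)
  nb .#.: next=.  (t=0,i=10, bit2=0)
  nb ..#: next=.  (t=0,i=9, bit1=0)
  nb ...: next=#  (t=0,i=7, bit0=1)
  bits 10001001 = 137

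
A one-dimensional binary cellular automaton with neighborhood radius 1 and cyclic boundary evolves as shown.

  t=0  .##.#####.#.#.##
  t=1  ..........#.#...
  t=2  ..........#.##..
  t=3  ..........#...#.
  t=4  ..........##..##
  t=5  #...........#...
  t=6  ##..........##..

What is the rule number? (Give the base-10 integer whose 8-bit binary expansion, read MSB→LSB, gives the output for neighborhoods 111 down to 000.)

  nb ###: next=.  (t=0,i=5, bit7=0)
  nb ##.: next=.  (t=0,i=2, bit6=0)
  nb #.#: next=.  (t=0,i=0, bit5=0)
  nb #..: next=#  (t=1,i=13, bit4=1)
  nb .##: next=.  (t=0,i=1, bit3=0)
  nb .#.: next=#  (t=0,i=10, bit2=1)
  nb ..#: next=.  (t=1,i=9, bit1=0)
  nb ...: next=.  (t=1,i=0, bit0=0)
  bits 00010100 = 20

20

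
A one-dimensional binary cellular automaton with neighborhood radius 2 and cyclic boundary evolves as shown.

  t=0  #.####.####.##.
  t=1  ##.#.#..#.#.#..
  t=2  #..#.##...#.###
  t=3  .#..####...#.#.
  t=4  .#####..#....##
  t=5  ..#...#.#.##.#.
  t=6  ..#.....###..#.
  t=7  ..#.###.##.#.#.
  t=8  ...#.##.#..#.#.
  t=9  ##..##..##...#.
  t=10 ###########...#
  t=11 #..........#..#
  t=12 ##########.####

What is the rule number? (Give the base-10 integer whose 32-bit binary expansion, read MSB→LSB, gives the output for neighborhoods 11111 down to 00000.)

  ##### -> .   bit 31 = 0  t=4,i=3
  ####. -> .   bit 30 = 0  t=0,i=4
  ###.# -> #   bit 29 = 1  t=0,i=5
  ###.. -> .   bit 28 = 0  t=2,i=0
  ##.## -> .   bit 27 = 0  t=0,i=6
  ##.#. -> .   bit 26 = 0  t=0,i=14
  ##..# -> #   bit 25 = 1  t=2,i=1
  ##... -> #   bit 24 = 1  t=2,i=7
  #.### -> .   bit 23 = 0  t=0,i=2
  #.##. -> #   bit 22 = 1  t=0,i=12
  #.#.# -> #   bit 21 = 1  t=0,i=0
  #.#.. -> #   bit 20 = 1  t=1,i=5
  #..## -> #   bit 19 = 1  t=1,i=14
  #..#. -> .   bit 18 = 0  t=1,i=7
  #...# -> .   bit 17 = 0  t=2,i=8
  #.... -> #   bit 16 = 1  t=4,i=10
  .#### -> #   bit 15 = 1  t=0,i=3
  .###. -> #   bit 14 = 1  t=6,i=9
  .##.# -> .   bit 13 = 0  t=0,i=13
  .##.. -> #   bit 12 = 1  t=2,i=6
  .#.## -> #   bit 11 = 1  t=0,i=1
  .#.#. -> .   bit 10 = 0  t=1,i=4
  .#..# -> #   bit 9 = 1  t=1,i=6
  .#... -> .   bit 8 = 0  t=4,i=9
  ..### -> #   bit 7 = 1  t=3,i=4
  ..##. -> #   bit 6 = 1  t=1,i=0
  ..#.# -> .   bit 5 = 0  t=1,i=8
  ..#.. -> #   bit 4 = 1  t=3,i=1
  ...## -> .   bit 3 = 0  t=4,i=12
  ...#. -> .   bit 2 = 0  t=2,i=9
  ....# -> #   bit 1 = 1  t=4,i=11
  ..... -> #   bit 0 = 1  t=6,i=5
  bits 00100011011110011101101011010011 = 595188435

595188435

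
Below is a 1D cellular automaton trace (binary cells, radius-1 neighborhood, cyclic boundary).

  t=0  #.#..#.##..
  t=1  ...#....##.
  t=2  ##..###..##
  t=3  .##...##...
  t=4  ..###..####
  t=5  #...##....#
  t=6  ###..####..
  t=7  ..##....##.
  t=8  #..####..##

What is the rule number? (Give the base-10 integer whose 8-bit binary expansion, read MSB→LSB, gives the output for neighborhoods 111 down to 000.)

81

  [7] ### => .  t=2,i=0
  [6] ##. => #  t=0,i=8
  [5] #.# => .  t=0,i=1
  [4] #.. => #  t=0,i=3
  [3] .## => .  t=0,i=7
  [2] .#. => .  t=0,i=0
  [1] ..# => .  t=0,i=4
  [0] ... => #  t=1,i=0
  bits 01010001 = 81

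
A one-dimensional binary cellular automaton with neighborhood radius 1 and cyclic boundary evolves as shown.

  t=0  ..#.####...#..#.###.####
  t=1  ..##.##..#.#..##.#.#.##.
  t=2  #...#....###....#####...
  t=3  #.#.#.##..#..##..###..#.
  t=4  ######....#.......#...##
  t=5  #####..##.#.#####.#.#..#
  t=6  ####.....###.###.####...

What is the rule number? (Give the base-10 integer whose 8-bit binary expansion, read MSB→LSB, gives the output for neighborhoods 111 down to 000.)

  [7] ### => #  t=0,i=5
  [6] ##. => .  t=0,i=7
  [5] #.# => #  t=0,i=3
  [4] #.. => .  t=0,i=0
  [3] .## => .  t=0,i=4
  [2] .#. => #  t=0,i=2
  [1] ..# => .  t=0,i=1
  [0] ... => #  t=0,i=9
  bits 10100101 = 165

165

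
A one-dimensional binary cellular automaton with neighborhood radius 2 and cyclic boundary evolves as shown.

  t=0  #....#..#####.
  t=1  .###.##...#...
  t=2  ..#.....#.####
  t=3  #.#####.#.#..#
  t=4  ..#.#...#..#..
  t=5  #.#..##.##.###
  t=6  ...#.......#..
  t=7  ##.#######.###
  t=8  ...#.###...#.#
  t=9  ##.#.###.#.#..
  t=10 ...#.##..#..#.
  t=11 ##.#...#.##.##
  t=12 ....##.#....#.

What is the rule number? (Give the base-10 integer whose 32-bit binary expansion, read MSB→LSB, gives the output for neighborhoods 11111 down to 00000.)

  ##### -> #   bit 31 = 1  t=0,i=10
  ####. -> .   bit 30 = 0  t=0,i=11
  ###.# -> .   bit 29 = 0  t=0,i=12
  ###.. -> #   bit 28 = 1  t=2,i=13
  ##.## -> .   bit 27 = 0  t=1,i=4
  ##.#. -> .   bit 26 = 0  t=0,i=13
  ##..# -> #   bit 25 = 1  t=2,i=0
  ##... -> .   bit 24 = 0  t=1,i=7
  #.### -> #   bit 23 = 1  t=2,i=10
  #.##. -> .   bit 22 = 0  t=1,i=5
  #.#.# -> #   bit 21 = 1  t=3,i=8
  #.#.. -> .   bit 20 = 0  t=0,i=0
  #..## -> .   bit 19 = 0  t=0,i=7
  #..#. -> .   bit 18 = 0  t=2,i=1
  #...# -> #   bit 17 = 1  t=1,i=8
  #.... -> #   bit 16 = 1  t=0,i=2
  .#### -> .   bit 15 = 0  t=0,i=9
  .###. -> #   bit 14 = 1  t=1,i=2
  .##.# -> .   bit 13 = 0  t=3,i=0
  .##.. -> .   bit 12 = 0  t=1,i=6
  .#.## -> .   bit 11 = 0  t=2,i=9
  .#.#. -> .   bit 10 = 0  t=3,i=9
  .#..# -> #   bit 9 = 1  t=0,i=6
  .#... -> #   bit 8 = 1  t=0,i=1
  ..### -> .   bit 7 = 0  t=0,i=8
  ..##. -> .   bit 6 = 0  t=3,i=13
  ..#.# -> #   bit 5 = 1  t=2,i=8
  ..#.. -> #   bit 4 = 1  t=0,i=5
  ...## -> .   bit 3 = 0  t=1,i=0
  ...#. -> .   bit 2 = 0  t=0,i=4
  ....# -> #   bit 1 = 1  t=0,i=3
  ..... -> #   bit 0 = 1  t=2,i=5
  bits 10010010101000110100001100110011 = 2460173107

2460173107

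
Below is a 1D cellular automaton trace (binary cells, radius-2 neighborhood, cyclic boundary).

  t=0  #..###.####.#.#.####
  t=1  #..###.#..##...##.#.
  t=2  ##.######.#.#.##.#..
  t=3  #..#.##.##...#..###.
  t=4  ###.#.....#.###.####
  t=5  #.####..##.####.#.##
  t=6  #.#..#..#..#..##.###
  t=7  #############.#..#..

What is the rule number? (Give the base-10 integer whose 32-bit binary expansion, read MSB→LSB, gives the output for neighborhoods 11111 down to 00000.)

3046394846

  ##### -> #   bit 31 = 1  t=0,i=18
  ####. -> .   bit 30 = 0  t=0,i=9
  ###.# -> #   bit 29 = 1  t=0,i=5
  ###.. -> #   bit 28 = 1  t=0,i=0
  ##.## -> .   bit 27 = 0  t=0,i=6
  ##.#. -> #   bit 26 = 1  t=0,i=11
  ##..# -> .   bit 25 = 0  t=0,i=1
  ##... -> #   bit 24 = 1  t=1,i=12
  #.### -> #   bit 23 = 1  t=0,i=7
  #.##. -> .   bit 22 = 0  t=2,i=14
  #.#.# -> .   bit 21 = 0  t=0,i=12
  #.#.. -> #   bit 20 = 1  t=1,i=0
  #..## -> .   bit 19 = 0  t=0,i=2
  #..#. -> #   bit 18 = 1  t=3,i=2
  #...# -> .   bit 17 = 0  t=1,i=13
  #.... -> .   bit 16 = 0  t=4,i=6
  .#### -> .   bit 15 = 0  t=0,i=8
  .###. -> #   bit 14 = 1  t=0,i=4
  .##.# -> .   bit 13 = 0  t=1,i=16
  .##.. -> .   bit 12 = 0  t=1,i=11
  .#.## -> #   bit 11 = 1  t=0,i=15
  .#.#. -> .   bit 10 = 0  t=0,i=13
  .#..# -> #   bit 9 = 1  t=1,i=1
  .#... -> #   bit 8 = 1  t=4,i=5
  ..### -> #   bit 7 = 1  t=0,i=3
  ..##. -> #   bit 6 = 1  t=1,i=10
  ..#.# -> .   bit 5 = 0  t=3,i=3
  ..#.. -> #   bit 4 = 1  t=3,i=13
  ...## -> #   bit 3 = 1  t=1,i=14
  ...#. -> #   bit 2 = 1  t=3,i=12
  ....# -> #   bit 1 = 1  t=4,i=8
  ..... -> .   bit 0 = 0  t=4,i=7
  bits 10110101100101000100101111011110 = 3046394846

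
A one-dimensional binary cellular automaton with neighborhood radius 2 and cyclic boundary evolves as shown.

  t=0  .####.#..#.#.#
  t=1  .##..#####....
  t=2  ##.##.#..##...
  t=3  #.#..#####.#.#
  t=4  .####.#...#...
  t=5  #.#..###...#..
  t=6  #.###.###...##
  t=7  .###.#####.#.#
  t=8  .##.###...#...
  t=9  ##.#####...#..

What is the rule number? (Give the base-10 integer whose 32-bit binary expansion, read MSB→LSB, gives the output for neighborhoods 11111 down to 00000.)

530367336

  nb #####: next=.  (t=1,i=7, bit31=0)
  nb ####.: next=.  (t=0,i=3, bit30=0)
  nb ###.#: next=.  (t=0,i=4, bit29=0)
  nb ###..: next=#  (t=1,i=9, bit28=1)
  nb ##.##: next=#  (t=2,i=2, bit27=1)
  nb ##.#.: next=#  (t=0,i=5, bit26=1)
  nb ##..#: next=#  (t=1,i=3, bit25=1)
  nb ##...: next=#  (t=1,i=10, bit24=1)
  nb #.###: next=#  (t=0,i=1, bit23=1)
  nb #.##.: next=.  (t=2,i=3, bit22=0)
  nb #.#.#: next=.  (t=0,i=11, bit21=0)
  nb #.#..: next=#  (t=0,i=6, bit20=1)
  nb #..##: next=#  (t=1,i=4, bit19=1)
  nb #..#.: next=#  (t=0,i=8, bit18=1)
  nb #...#: next=.  (t=2,i=12, bit17=0)
  nb #....: next=.  (t=1,i=11, bit16=0)
  nb .####: next=#  (t=0,i=2, bit15=1)
  nb .###.: next=#  (t=5,i=6, bit14=1)
  nb .##.#: next=.  (t=2,i=1, bit13=0)
  nb .##..: next=.  (t=1,i=2, bit12=0)
  nb .#.##: next=.  (t=0,i=0, bit11=0)
  nb .#.#.: next=.  (t=0,i=10, bit10=0)
  nb .#..#: next=#  (t=0,i=7, bit9=1)
  nb .#...: next=#  (t=4,i=7, bit8=1)
  nb ..###: next=.  (t=1,i=5, bit7=0)
  nb ..##.: next=#  (t=1,i=1, bit6=1)
  nb ..#.#: next=#  (t=0,i=9, bit5=1)
  nb ..#..: next=.  (t=4,i=10, bit4=0)
  nb ...##: next=#  (t=1,i=0, bit3=1)
  nb ...#.: next=.  (t=4,i=9, bit2=0)
  nb ....#: next=.  (t=1,i=13, bit1=0)
  nb .....: next=.  (t=1,i=12, bit0=0)
  bits 00011111100111001100001101101000 = 530367336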